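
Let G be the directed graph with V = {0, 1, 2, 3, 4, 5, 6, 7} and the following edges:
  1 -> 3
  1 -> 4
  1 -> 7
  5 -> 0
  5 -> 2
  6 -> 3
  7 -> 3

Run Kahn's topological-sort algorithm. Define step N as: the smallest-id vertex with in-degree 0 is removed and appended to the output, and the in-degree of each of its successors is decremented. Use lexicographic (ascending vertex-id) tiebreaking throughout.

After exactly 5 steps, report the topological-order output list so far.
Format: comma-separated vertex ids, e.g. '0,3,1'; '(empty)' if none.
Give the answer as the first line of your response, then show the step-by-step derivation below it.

1,4,5,0,2

step 1: output 1; order=[1]; indeg=(1,0,1,2,0,0,0,0)
step 2: output 4; order=[1,4]; indeg=(1,0,1,2,0,0,0,0)
step 3: output 5; order=[1,4,5]; indeg=(0,0,0,2,0,0,0,0)
step 4: output 0; order=[1,4,5,0]; indeg=(0,0,0,2,0,0,0,0)
step 5: output 2; order=[1,4,5,0,2]; indeg=(0,0,0,2,0,0,0,0)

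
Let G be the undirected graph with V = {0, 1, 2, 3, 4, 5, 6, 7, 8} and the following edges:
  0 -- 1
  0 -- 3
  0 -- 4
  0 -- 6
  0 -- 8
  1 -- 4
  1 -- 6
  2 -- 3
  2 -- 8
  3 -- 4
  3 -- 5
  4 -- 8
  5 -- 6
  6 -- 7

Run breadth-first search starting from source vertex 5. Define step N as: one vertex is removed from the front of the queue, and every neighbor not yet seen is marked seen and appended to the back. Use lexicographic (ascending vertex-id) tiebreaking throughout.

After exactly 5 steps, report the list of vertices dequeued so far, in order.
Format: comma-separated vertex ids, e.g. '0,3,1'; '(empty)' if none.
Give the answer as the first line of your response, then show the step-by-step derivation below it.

5,3,6,0,2

step 1: dequeue 5; queue=[3,6]; order=5
step 2: dequeue 3; queue=[6,0,2,4]; order=5,3
step 3: dequeue 6; queue=[0,2,4,1,7]; order=5,3,6
step 4: dequeue 0; queue=[2,4,1,7,8]; order=5,3,6,0
step 5: dequeue 2; queue=[4,1,7,8]; order=5,3,6,0,2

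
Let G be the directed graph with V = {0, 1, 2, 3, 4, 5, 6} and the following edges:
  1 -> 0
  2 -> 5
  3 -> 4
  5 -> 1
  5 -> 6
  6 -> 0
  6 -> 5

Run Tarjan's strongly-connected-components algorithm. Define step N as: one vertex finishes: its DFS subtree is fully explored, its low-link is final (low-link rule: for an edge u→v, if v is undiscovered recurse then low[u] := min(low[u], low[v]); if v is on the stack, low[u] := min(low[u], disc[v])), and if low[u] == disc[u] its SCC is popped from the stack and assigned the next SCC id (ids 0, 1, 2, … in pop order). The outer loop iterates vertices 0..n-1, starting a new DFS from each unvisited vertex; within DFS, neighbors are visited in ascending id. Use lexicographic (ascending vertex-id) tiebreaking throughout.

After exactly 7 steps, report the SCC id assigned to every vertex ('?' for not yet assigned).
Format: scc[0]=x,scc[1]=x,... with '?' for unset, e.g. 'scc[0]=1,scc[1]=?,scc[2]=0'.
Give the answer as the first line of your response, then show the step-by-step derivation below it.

scc[0]=0,scc[1]=1,scc[2]=3,scc[3]=5,scc[4]=4,scc[5]=2,scc[6]=2

step 1: low=(low[0]=0,low[1]=?,low[2]=?,low[3]=?,low[4]=?,low[5]=?,low[6]=?); scc=(scc[0]=0,scc[1]=?,scc[2]=?,scc[3]=?,scc[4]=?,scc[5]=?,scc[6]=?)
step 2: low=(low[0]=0,low[1]=1,low[2]=?,low[3]=?,low[4]=?,low[5]=?,low[6]=?); scc=(scc[0]=0,scc[1]=1,scc[2]=?,scc[3]=?,scc[4]=?,scc[5]=?,scc[6]=?)
step 3: low=(low[0]=0,low[1]=1,low[2]=2,low[3]=?,low[4]=?,low[5]=3,low[6]=3); scc=(scc[0]=0,scc[1]=1,scc[2]=?,scc[3]=?,scc[4]=?,scc[5]=?,scc[6]=?)
step 4: low=(low[0]=0,low[1]=1,low[2]=2,low[3]=?,low[4]=?,low[5]=3,low[6]=3); scc=(scc[0]=0,scc[1]=1,scc[2]=?,scc[3]=?,scc[4]=?,scc[5]=2,scc[6]=2)
step 5: low=(low[0]=0,low[1]=1,low[2]=2,low[3]=?,low[4]=?,low[5]=3,low[6]=3); scc=(scc[0]=0,scc[1]=1,scc[2]=3,scc[3]=?,scc[4]=?,scc[5]=2,scc[6]=2)
step 6: low=(low[0]=0,low[1]=1,low[2]=2,low[3]=5,low[4]=6,low[5]=3,low[6]=3); scc=(scc[0]=0,scc[1]=1,scc[2]=3,scc[3]=?,scc[4]=4,scc[5]=2,scc[6]=2)
step 7: low=(low[0]=0,low[1]=1,low[2]=2,low[3]=5,low[4]=6,low[5]=3,low[6]=3); scc=(scc[0]=0,scc[1]=1,scc[2]=3,scc[3]=5,scc[4]=4,scc[5]=2,scc[6]=2)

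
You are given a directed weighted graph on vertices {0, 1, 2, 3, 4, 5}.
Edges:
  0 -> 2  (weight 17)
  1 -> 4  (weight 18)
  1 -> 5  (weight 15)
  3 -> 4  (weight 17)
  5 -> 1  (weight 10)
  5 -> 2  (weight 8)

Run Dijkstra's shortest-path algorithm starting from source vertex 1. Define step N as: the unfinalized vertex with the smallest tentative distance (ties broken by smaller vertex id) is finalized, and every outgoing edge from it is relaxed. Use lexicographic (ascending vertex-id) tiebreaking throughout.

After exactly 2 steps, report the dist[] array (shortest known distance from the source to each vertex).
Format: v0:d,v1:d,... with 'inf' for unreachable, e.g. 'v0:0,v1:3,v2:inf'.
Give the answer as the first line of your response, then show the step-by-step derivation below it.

v0:inf,v1:0,v2:23,v3:inf,v4:18,v5:15

step 1: dist = v0:inf,v1:0,v2:inf,v3:inf,v4:18,v5:15
step 2: dist = v0:inf,v1:0,v2:23,v3:inf,v4:18,v5:15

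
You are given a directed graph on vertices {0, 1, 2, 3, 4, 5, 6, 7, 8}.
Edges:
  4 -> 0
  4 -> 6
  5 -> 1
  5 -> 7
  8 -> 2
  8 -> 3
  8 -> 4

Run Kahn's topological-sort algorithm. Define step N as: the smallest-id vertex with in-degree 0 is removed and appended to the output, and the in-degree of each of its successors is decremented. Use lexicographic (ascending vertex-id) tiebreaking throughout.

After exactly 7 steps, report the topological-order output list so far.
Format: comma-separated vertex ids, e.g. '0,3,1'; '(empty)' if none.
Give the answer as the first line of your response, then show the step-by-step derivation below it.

5,1,7,8,2,3,4

step 1: output 5; order=[5]; indeg=(1,0,1,1,1,0,1,0,0)
step 2: output 1; order=[5,1]; indeg=(1,0,1,1,1,0,1,0,0)
step 3: output 7; order=[5,1,7]; indeg=(1,0,1,1,1,0,1,0,0)
step 4: output 8; order=[5,1,7,8]; indeg=(1,0,0,0,0,0,1,0,0)
step 5: output 2; order=[5,1,7,8,2]; indeg=(1,0,0,0,0,0,1,0,0)
step 6: output 3; order=[5,1,7,8,2,3]; indeg=(1,0,0,0,0,0,1,0,0)
step 7: output 4; order=[5,1,7,8,2,3,4]; indeg=(0,0,0,0,0,0,0,0,0)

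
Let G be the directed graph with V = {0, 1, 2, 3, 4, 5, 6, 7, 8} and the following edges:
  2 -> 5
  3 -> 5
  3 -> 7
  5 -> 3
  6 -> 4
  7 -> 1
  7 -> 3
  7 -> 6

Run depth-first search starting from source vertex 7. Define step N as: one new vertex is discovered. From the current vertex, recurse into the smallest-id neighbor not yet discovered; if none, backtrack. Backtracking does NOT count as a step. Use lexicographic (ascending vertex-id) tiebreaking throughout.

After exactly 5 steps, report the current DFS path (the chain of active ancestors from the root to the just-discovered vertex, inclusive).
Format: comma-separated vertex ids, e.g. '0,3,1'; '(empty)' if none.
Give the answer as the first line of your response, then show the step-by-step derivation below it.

7,6

step 1: discover 7; path=7; order=7
step 2: discover 1; path=7>1; order=7,1
step 3: discover 3; path=7>3; order=7,1,3
step 4: discover 5; path=7>3>5; order=7,1,3,5
step 5: discover 6; path=7>6; order=7,1,3,5,6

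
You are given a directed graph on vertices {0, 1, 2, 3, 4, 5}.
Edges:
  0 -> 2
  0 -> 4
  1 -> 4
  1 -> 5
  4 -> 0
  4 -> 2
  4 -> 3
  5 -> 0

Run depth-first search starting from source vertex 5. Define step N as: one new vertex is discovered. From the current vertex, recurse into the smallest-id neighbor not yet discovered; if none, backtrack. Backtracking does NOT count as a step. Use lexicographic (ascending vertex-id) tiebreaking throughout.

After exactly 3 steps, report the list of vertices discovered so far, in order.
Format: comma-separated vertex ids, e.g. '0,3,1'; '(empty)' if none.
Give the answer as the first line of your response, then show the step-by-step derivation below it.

5,0,2

step 1: discover 5; path=5; order=5
step 2: discover 0; path=5>0; order=5,0
step 3: discover 2; path=5>0>2; order=5,0,2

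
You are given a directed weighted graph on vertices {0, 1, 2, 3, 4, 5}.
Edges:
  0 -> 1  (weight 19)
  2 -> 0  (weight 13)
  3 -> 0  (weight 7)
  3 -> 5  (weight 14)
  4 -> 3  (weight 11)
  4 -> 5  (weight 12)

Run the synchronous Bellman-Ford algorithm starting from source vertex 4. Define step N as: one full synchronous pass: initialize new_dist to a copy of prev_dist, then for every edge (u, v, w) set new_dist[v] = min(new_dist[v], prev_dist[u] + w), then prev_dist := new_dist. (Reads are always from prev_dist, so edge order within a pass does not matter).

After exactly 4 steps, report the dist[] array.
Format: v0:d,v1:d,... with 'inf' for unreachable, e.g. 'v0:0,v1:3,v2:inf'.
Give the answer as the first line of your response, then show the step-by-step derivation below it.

v0:18,v1:37,v2:inf,v3:11,v4:0,v5:12

step 1: dist = v0:inf,v1:inf,v2:inf,v3:11,v4:0,v5:12
step 2: dist = v0:18,v1:inf,v2:inf,v3:11,v4:0,v5:12
step 3: dist = v0:18,v1:37,v2:inf,v3:11,v4:0,v5:12
step 4: dist = v0:18,v1:37,v2:inf,v3:11,v4:0,v5:12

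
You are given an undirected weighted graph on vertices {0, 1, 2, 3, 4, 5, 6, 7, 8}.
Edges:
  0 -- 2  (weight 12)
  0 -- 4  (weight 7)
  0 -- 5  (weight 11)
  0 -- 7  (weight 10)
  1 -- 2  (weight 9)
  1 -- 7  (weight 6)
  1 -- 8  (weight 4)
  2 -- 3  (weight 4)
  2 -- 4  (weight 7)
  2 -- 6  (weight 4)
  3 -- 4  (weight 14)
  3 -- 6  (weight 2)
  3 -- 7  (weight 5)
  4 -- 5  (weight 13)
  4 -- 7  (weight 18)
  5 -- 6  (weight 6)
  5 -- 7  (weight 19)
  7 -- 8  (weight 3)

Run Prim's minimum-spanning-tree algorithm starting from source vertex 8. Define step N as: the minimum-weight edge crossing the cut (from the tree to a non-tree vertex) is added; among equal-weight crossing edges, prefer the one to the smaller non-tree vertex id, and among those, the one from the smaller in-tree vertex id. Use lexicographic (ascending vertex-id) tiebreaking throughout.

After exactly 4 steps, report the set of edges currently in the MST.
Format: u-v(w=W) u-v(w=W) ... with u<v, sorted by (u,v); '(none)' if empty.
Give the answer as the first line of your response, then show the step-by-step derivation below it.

1-8(w=4) 3-6(w=2) 3-7(w=5) 7-8(w=3)

step 1: add edge 7-8 (w=3); MST = {7-8(w=3)}
step 2: add edge 1-8 (w=4); MST = {1-8(w=4) 7-8(w=3)}
step 3: add edge 3-7 (w=5); MST = {1-8(w=4) 3-7(w=5) 7-8(w=3)}
step 4: add edge 3-6 (w=2); MST = {1-8(w=4) 3-6(w=2) 3-7(w=5) 7-8(w=3)}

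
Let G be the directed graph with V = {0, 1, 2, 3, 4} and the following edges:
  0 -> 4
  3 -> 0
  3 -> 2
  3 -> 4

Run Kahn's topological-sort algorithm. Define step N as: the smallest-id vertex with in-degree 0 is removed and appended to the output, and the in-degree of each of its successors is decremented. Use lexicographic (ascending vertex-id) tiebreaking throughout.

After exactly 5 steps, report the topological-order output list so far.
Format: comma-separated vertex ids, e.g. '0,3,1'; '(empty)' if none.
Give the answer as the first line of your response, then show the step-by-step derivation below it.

1,3,0,2,4

step 1: output 1; order=[1]; indeg=(1,0,1,0,2)
step 2: output 3; order=[1,3]; indeg=(0,0,0,0,1)
step 3: output 0; order=[1,3,0]; indeg=(0,0,0,0,0)
step 4: output 2; order=[1,3,0,2]; indeg=(0,0,0,0,0)
step 5: output 4; order=[1,3,0,2,4]; indeg=(0,0,0,0,0)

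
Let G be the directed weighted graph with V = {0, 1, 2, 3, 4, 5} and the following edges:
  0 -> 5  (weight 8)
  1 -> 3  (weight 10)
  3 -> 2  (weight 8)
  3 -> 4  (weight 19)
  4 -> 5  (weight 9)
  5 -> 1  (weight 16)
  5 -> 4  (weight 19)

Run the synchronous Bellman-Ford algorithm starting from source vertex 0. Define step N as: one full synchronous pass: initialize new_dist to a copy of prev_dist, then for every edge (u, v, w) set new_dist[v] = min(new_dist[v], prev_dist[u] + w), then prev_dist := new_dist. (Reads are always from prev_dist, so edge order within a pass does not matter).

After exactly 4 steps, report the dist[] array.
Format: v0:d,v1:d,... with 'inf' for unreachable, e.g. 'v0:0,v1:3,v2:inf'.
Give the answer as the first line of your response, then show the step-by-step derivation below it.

v0:0,v1:24,v2:42,v3:34,v4:27,v5:8

step 1: dist = v0:0,v1:inf,v2:inf,v3:inf,v4:inf,v5:8
step 2: dist = v0:0,v1:24,v2:inf,v3:inf,v4:27,v5:8
step 3: dist = v0:0,v1:24,v2:inf,v3:34,v4:27,v5:8
step 4: dist = v0:0,v1:24,v2:42,v3:34,v4:27,v5:8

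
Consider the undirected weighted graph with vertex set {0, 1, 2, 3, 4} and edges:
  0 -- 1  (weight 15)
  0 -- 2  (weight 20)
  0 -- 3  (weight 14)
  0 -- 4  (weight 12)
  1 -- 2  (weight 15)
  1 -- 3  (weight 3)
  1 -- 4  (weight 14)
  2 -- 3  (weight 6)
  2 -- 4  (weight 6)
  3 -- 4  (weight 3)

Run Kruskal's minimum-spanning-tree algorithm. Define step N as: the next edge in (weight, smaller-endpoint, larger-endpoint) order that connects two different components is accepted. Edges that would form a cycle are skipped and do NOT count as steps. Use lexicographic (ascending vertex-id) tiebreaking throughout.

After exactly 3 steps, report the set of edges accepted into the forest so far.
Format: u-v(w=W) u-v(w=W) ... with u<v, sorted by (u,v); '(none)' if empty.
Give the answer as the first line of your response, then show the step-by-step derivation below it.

1-3(w=3) 2-3(w=6) 3-4(w=3)

step 1: add edge 1-3 (w=3); MST = {1-3(w=3)}
step 2: add edge 3-4 (w=3); MST = {1-3(w=3) 3-4(w=3)}
step 3: add edge 2-3 (w=6); MST = {1-3(w=3) 2-3(w=6) 3-4(w=3)}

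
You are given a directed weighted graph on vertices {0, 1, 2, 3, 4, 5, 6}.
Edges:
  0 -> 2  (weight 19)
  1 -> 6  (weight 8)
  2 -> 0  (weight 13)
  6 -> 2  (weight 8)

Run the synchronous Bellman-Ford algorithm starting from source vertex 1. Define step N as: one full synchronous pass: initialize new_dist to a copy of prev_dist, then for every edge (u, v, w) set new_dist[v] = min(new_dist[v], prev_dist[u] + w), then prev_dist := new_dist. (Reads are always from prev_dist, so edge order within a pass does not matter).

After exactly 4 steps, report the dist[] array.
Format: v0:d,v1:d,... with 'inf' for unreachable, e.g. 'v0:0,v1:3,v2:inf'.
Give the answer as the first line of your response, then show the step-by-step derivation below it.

v0:29,v1:0,v2:16,v3:inf,v4:inf,v5:inf,v6:8

step 1: dist = v0:inf,v1:0,v2:inf,v3:inf,v4:inf,v5:inf,v6:8
step 2: dist = v0:inf,v1:0,v2:16,v3:inf,v4:inf,v5:inf,v6:8
step 3: dist = v0:29,v1:0,v2:16,v3:inf,v4:inf,v5:inf,v6:8
step 4: dist = v0:29,v1:0,v2:16,v3:inf,v4:inf,v5:inf,v6:8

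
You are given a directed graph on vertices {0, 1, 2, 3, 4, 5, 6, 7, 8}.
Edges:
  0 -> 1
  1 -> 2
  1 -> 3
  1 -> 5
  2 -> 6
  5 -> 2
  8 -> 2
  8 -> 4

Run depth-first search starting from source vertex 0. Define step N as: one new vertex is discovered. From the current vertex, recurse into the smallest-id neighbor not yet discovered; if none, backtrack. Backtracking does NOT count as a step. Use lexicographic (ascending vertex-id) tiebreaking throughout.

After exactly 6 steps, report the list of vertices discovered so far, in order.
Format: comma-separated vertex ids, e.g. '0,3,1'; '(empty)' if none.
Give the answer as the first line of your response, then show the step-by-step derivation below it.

0,1,2,6,3,5

step 1: discover 0; path=0; order=0
step 2: discover 1; path=0>1; order=0,1
step 3: discover 2; path=0>1>2; order=0,1,2
step 4: discover 6; path=0>1>2>6; order=0,1,2,6
step 5: discover 3; path=0>1>3; order=0,1,2,6,3
step 6: discover 5; path=0>1>5; order=0,1,2,6,3,5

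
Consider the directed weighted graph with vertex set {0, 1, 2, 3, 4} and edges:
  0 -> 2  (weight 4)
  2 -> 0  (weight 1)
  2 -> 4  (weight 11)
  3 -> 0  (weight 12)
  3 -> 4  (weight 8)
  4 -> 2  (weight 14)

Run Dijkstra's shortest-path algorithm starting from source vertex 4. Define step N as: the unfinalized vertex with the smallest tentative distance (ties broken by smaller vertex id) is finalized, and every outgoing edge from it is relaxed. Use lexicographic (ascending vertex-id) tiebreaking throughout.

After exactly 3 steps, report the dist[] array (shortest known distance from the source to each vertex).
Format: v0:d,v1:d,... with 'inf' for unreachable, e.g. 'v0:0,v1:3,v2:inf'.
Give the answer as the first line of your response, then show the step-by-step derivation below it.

v0:15,v1:inf,v2:14,v3:inf,v4:0

step 1: dist = v0:inf,v1:inf,v2:14,v3:inf,v4:0
step 2: dist = v0:15,v1:inf,v2:14,v3:inf,v4:0
step 3: dist = v0:15,v1:inf,v2:14,v3:inf,v4:0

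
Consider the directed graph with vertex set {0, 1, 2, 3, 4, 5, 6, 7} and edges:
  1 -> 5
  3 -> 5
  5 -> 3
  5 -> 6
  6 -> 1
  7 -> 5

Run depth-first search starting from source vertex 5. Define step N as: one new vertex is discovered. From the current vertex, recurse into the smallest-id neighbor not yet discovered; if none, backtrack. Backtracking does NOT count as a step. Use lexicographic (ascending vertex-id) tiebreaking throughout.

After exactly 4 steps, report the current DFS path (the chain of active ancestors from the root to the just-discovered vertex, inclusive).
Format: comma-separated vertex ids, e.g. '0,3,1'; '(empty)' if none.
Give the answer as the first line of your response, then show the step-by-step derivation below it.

5,6,1

step 1: discover 5; path=5; order=5
step 2: discover 3; path=5>3; order=5,3
step 3: discover 6; path=5>6; order=5,3,6
step 4: discover 1; path=5>6>1; order=5,3,6,1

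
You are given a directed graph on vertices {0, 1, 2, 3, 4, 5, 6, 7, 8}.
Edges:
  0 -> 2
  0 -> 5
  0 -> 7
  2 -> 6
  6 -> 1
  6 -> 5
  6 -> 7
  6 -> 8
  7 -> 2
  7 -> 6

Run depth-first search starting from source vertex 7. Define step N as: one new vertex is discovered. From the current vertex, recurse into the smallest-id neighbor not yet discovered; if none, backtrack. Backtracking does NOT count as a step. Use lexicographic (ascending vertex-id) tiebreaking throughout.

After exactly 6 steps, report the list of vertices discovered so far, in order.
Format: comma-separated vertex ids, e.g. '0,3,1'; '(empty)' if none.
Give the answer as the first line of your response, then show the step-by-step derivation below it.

7,2,6,1,5,8

step 1: discover 7; path=7; order=7
step 2: discover 2; path=7>2; order=7,2
step 3: discover 6; path=7>2>6; order=7,2,6
step 4: discover 1; path=7>2>6>1; order=7,2,6,1
step 5: discover 5; path=7>2>6>5; order=7,2,6,1,5
step 6: discover 8; path=7>2>6>8; order=7,2,6,1,5,8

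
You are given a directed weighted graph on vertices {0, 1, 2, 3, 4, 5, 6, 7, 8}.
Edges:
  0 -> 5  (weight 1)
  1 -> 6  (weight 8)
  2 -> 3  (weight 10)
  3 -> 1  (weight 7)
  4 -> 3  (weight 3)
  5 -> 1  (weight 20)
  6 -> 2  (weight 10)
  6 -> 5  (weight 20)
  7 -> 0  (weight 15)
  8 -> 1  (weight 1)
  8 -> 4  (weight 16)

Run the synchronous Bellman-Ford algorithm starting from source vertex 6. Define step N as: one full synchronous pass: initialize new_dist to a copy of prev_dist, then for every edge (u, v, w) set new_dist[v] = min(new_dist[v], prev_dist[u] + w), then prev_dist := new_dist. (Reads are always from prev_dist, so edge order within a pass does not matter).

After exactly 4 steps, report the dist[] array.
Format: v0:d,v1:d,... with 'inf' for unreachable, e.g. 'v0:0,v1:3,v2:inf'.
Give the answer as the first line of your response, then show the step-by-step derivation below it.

v0:inf,v1:27,v2:10,v3:20,v4:inf,v5:20,v6:0,v7:inf,v8:inf

step 1: dist = v0:inf,v1:inf,v2:10,v3:inf,v4:inf,v5:20,v6:0,v7:inf,v8:inf
step 2: dist = v0:inf,v1:40,v2:10,v3:20,v4:inf,v5:20,v6:0,v7:inf,v8:inf
step 3: dist = v0:inf,v1:27,v2:10,v3:20,v4:inf,v5:20,v6:0,v7:inf,v8:inf
step 4: dist = v0:inf,v1:27,v2:10,v3:20,v4:inf,v5:20,v6:0,v7:inf,v8:inf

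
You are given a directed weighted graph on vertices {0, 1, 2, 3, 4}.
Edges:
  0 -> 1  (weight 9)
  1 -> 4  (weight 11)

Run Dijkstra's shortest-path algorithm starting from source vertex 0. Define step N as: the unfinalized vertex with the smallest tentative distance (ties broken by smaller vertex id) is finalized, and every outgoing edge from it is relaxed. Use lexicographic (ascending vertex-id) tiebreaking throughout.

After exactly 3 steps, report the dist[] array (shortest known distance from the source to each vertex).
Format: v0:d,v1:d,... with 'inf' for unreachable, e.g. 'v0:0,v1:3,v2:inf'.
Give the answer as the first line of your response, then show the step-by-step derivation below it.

v0:0,v1:9,v2:inf,v3:inf,v4:20

step 1: dist = v0:0,v1:9,v2:inf,v3:inf,v4:inf
step 2: dist = v0:0,v1:9,v2:inf,v3:inf,v4:20
step 3: dist = v0:0,v1:9,v2:inf,v3:inf,v4:20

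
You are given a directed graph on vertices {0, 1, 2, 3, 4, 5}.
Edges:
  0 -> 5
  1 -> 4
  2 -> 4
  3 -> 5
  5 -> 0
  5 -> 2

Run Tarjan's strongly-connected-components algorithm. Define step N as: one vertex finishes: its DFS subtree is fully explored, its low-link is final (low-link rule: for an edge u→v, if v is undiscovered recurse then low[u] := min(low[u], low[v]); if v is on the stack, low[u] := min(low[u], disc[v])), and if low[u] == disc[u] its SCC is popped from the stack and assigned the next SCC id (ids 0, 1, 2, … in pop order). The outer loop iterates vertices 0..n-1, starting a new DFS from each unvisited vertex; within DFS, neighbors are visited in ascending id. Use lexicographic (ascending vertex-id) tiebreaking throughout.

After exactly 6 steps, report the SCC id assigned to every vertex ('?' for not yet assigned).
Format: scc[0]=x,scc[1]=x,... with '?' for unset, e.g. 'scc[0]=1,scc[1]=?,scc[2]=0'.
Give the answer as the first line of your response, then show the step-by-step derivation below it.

scc[0]=2,scc[1]=3,scc[2]=1,scc[3]=4,scc[4]=0,scc[5]=2

step 1: low=(low[0]=0,low[1]=?,low[2]=2,low[3]=?,low[4]=3,low[5]=0); scc=(scc[0]=?,scc[1]=?,scc[2]=?,scc[3]=?,scc[4]=0,scc[5]=?)
step 2: low=(low[0]=0,low[1]=?,low[2]=2,low[3]=?,low[4]=3,low[5]=0); scc=(scc[0]=?,scc[1]=?,scc[2]=1,scc[3]=?,scc[4]=0,scc[5]=?)
step 3: low=(low[0]=0,low[1]=?,low[2]=2,low[3]=?,low[4]=3,low[5]=0); scc=(scc[0]=?,scc[1]=?,scc[2]=1,scc[3]=?,scc[4]=0,scc[5]=?)
step 4: low=(low[0]=0,low[1]=?,low[2]=2,low[3]=?,low[4]=3,low[5]=0); scc=(scc[0]=2,scc[1]=?,scc[2]=1,scc[3]=?,scc[4]=0,scc[5]=2)
step 5: low=(low[0]=0,low[1]=4,low[2]=2,low[3]=?,low[4]=3,low[5]=0); scc=(scc[0]=2,scc[1]=3,scc[2]=1,scc[3]=?,scc[4]=0,scc[5]=2)
step 6: low=(low[0]=0,low[1]=4,low[2]=2,low[3]=5,low[4]=3,low[5]=0); scc=(scc[0]=2,scc[1]=3,scc[2]=1,scc[3]=4,scc[4]=0,scc[5]=2)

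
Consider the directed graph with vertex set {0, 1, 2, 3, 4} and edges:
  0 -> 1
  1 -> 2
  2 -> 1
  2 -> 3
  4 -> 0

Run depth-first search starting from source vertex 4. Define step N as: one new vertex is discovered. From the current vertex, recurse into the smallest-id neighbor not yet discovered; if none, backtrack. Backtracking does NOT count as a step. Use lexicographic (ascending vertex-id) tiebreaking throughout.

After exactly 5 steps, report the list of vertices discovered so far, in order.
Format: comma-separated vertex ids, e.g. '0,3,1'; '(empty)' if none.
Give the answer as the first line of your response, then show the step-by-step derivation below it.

4,0,1,2,3

step 1: discover 4; path=4; order=4
step 2: discover 0; path=4>0; order=4,0
step 3: discover 1; path=4>0>1; order=4,0,1
step 4: discover 2; path=4>0>1>2; order=4,0,1,2
step 5: discover 3; path=4>0>1>2>3; order=4,0,1,2,3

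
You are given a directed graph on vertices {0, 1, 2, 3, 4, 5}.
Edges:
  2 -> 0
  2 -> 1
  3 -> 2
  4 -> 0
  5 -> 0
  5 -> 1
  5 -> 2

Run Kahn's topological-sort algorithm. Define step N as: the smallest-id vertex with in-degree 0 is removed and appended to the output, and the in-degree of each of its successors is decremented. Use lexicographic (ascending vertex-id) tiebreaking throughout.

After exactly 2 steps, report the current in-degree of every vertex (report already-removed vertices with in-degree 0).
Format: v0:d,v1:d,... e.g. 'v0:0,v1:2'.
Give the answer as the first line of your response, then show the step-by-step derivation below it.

v0:2,v1:2,v2:1,v3:0,v4:0,v5:0

step 1: output 3; order=[3]; indeg=(3,2,1,0,0,0)
step 2: output 4; order=[3,4]; indeg=(2,2,1,0,0,0)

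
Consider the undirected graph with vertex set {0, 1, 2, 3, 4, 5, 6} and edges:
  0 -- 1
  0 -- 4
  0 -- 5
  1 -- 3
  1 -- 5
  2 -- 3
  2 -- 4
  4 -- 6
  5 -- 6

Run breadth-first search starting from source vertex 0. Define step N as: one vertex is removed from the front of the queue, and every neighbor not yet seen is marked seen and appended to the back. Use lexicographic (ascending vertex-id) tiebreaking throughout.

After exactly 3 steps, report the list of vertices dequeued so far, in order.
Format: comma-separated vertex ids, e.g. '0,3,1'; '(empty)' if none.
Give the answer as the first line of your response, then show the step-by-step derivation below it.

0,1,4

step 1: dequeue 0; queue=[1,4,5]; order=0
step 2: dequeue 1; queue=[4,5,3]; order=0,1
step 3: dequeue 4; queue=[5,3,2,6]; order=0,1,4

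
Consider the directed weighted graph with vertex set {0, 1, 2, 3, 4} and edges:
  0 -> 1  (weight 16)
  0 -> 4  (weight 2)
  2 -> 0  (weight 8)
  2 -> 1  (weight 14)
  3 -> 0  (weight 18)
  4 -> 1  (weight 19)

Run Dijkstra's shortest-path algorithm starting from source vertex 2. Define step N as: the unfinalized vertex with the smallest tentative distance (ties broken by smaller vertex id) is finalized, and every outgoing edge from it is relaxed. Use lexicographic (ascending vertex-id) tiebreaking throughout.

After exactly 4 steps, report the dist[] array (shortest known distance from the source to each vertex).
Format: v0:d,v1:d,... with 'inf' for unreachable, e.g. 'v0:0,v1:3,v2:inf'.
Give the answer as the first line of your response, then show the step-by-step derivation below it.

v0:8,v1:14,v2:0,v3:inf,v4:10

step 1: dist = v0:8,v1:14,v2:0,v3:inf,v4:inf
step 2: dist = v0:8,v1:14,v2:0,v3:inf,v4:10
step 3: dist = v0:8,v1:14,v2:0,v3:inf,v4:10
step 4: dist = v0:8,v1:14,v2:0,v3:inf,v4:10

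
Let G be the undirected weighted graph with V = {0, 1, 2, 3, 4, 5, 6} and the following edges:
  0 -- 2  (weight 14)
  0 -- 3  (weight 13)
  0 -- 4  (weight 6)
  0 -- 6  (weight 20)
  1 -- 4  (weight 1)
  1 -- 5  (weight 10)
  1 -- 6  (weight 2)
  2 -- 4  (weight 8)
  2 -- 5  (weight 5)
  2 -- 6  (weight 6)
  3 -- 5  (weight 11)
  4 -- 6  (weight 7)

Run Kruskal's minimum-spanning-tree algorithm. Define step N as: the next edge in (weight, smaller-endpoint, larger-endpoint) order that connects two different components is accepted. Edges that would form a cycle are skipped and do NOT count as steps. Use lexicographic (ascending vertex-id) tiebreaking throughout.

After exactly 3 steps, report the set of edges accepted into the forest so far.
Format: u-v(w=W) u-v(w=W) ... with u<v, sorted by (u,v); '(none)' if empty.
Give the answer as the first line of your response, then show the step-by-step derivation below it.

1-4(w=1) 1-6(w=2) 2-5(w=5)

step 1: add edge 1-4 (w=1); MST = {1-4(w=1)}
step 2: add edge 1-6 (w=2); MST = {1-4(w=1) 1-6(w=2)}
step 3: add edge 2-5 (w=5); MST = {1-4(w=1) 1-6(w=2) 2-5(w=5)}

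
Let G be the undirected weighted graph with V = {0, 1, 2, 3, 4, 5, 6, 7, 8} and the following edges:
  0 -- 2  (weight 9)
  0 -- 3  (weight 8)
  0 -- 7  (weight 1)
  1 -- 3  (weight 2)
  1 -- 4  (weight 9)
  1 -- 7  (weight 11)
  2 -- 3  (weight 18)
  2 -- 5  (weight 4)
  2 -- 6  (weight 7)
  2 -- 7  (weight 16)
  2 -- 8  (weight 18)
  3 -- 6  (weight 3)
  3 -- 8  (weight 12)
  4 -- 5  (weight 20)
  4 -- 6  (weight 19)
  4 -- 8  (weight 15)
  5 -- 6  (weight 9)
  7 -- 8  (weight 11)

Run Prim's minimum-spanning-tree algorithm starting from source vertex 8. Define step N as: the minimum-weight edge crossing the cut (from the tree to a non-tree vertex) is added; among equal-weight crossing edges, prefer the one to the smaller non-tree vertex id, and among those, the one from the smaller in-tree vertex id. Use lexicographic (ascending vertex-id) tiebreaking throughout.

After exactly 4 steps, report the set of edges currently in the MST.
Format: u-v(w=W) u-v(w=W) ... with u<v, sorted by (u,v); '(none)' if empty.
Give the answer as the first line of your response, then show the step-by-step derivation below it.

0-3(w=8) 0-7(w=1) 1-3(w=2) 7-8(w=11)

step 1: add edge 7-8 (w=11); MST = {7-8(w=11)}
step 2: add edge 0-7 (w=1); MST = {0-7(w=1) 7-8(w=11)}
step 3: add edge 0-3 (w=8); MST = {0-3(w=8) 0-7(w=1) 7-8(w=11)}
step 4: add edge 1-3 (w=2); MST = {0-3(w=8) 0-7(w=1) 1-3(w=2) 7-8(w=11)}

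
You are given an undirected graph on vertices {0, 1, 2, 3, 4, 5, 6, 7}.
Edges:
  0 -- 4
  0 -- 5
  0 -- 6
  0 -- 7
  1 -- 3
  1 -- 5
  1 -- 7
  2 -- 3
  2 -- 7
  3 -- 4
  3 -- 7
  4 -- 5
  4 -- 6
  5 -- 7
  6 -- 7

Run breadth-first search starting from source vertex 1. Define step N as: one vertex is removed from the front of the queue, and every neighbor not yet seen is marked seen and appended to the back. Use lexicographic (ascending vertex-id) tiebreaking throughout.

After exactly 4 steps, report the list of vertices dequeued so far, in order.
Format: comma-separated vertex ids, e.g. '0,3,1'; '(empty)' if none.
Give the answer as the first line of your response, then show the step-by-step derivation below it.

1,3,5,7

step 1: dequeue 1; queue=[3,5,7]; order=1
step 2: dequeue 3; queue=[5,7,2,4]; order=1,3
step 3: dequeue 5; queue=[7,2,4,0]; order=1,3,5
step 4: dequeue 7; queue=[2,4,0,6]; order=1,3,5,7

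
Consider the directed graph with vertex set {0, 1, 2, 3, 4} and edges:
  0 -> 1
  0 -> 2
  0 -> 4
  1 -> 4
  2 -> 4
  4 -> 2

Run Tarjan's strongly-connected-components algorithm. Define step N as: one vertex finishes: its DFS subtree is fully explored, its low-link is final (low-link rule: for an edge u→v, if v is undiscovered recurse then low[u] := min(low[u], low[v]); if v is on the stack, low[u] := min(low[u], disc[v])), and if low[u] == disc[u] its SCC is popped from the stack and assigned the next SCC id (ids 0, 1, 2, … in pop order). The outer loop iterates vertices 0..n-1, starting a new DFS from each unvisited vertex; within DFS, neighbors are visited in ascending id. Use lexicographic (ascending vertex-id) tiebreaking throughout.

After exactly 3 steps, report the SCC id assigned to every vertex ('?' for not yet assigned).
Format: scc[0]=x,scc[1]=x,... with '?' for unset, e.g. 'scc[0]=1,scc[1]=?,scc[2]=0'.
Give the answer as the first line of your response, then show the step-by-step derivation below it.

scc[0]=?,scc[1]=1,scc[2]=0,scc[3]=?,scc[4]=0

step 1: low=(low[0]=0,low[1]=1,low[2]=2,low[3]=?,low[4]=2); scc=(scc[0]=?,scc[1]=?,scc[2]=?,scc[3]=?,scc[4]=?)
step 2: low=(low[0]=0,low[1]=1,low[2]=2,low[3]=?,low[4]=2); scc=(scc[0]=?,scc[1]=?,scc[2]=0,scc[3]=?,scc[4]=0)
step 3: low=(low[0]=0,low[1]=1,low[2]=2,low[3]=?,low[4]=2); scc=(scc[0]=?,scc[1]=1,scc[2]=0,scc[3]=?,scc[4]=0)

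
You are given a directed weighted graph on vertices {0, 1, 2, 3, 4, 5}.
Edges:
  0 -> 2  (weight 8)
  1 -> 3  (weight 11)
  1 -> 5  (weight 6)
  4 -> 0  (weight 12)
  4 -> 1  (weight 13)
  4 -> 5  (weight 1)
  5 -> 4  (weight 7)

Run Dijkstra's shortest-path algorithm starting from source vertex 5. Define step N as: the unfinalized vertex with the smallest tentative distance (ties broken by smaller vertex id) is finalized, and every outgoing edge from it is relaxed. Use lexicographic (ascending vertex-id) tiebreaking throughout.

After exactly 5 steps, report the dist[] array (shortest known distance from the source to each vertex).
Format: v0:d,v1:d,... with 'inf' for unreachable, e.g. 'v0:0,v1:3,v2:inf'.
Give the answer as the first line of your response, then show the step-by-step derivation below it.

v0:19,v1:20,v2:27,v3:31,v4:7,v5:0

step 1: dist = v0:inf,v1:inf,v2:inf,v3:inf,v4:7,v5:0
step 2: dist = v0:19,v1:20,v2:inf,v3:inf,v4:7,v5:0
step 3: dist = v0:19,v1:20,v2:27,v3:inf,v4:7,v5:0
step 4: dist = v0:19,v1:20,v2:27,v3:31,v4:7,v5:0
step 5: dist = v0:19,v1:20,v2:27,v3:31,v4:7,v5:0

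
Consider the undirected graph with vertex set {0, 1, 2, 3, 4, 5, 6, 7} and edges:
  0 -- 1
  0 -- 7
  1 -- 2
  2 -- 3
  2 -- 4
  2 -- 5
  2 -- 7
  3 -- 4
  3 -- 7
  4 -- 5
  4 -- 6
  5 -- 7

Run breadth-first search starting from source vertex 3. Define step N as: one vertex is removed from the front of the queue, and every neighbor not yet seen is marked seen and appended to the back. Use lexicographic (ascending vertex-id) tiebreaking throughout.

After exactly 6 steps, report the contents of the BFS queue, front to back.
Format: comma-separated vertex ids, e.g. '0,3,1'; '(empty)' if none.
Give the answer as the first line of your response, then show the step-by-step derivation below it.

6,0

step 1: dequeue 3; queue=[2,4,7]; order=3
step 2: dequeue 2; queue=[4,7,1,5]; order=3,2
step 3: dequeue 4; queue=[7,1,5,6]; order=3,2,4
step 4: dequeue 7; queue=[1,5,6,0]; order=3,2,4,7
step 5: dequeue 1; queue=[5,6,0]; order=3,2,4,7,1
step 6: dequeue 5; queue=[6,0]; order=3,2,4,7,1,5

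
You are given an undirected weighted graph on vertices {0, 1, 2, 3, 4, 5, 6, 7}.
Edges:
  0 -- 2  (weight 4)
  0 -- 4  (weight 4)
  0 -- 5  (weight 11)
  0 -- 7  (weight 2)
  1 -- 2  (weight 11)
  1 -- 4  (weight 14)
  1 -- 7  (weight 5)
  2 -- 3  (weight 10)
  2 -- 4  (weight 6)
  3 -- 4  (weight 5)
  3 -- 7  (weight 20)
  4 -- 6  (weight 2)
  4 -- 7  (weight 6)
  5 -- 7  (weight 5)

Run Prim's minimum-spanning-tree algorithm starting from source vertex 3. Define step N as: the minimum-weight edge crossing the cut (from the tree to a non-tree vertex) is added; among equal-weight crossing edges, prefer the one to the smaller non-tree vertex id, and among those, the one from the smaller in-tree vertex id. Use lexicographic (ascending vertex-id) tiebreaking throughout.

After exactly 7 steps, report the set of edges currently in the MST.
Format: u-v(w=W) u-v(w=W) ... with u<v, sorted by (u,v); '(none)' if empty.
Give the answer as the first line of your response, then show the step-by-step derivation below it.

0-2(w=4) 0-4(w=4) 0-7(w=2) 1-7(w=5) 3-4(w=5) 4-6(w=2) 5-7(w=5)

step 1: add edge 3-4 (w=5); MST = {3-4(w=5)}
step 2: add edge 4-6 (w=2); MST = {3-4(w=5) 4-6(w=2)}
step 3: add edge 0-4 (w=4); MST = {0-4(w=4) 3-4(w=5) 4-6(w=2)}
step 4: add edge 0-7 (w=2); MST = {0-4(w=4) 0-7(w=2) 3-4(w=5) 4-6(w=2)}
step 5: add edge 0-2 (w=4); MST = {0-2(w=4) 0-4(w=4) 0-7(w=2) 3-4(w=5) 4-6(w=2)}
step 6: add edge 1-7 (w=5); MST = {0-2(w=4) 0-4(w=4) 0-7(w=2) 1-7(w=5) 3-4(w=5) 4-6(w=2)}
step 7: add edge 5-7 (w=5); MST = {0-2(w=4) 0-4(w=4) 0-7(w=2) 1-7(w=5) 3-4(w=5) 4-6(w=2) 5-7(w=5)}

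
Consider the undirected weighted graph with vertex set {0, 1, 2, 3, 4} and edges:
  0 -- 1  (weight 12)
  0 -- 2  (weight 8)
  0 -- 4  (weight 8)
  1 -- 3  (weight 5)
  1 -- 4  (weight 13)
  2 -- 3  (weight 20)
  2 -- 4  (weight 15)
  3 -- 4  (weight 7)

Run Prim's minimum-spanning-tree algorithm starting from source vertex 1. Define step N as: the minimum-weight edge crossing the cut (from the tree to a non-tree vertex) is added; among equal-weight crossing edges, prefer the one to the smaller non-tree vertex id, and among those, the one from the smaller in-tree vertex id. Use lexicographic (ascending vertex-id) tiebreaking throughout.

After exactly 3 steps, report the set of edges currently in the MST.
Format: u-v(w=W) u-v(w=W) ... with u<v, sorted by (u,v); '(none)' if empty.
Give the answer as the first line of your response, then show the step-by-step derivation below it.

0-4(w=8) 1-3(w=5) 3-4(w=7)

step 1: add edge 1-3 (w=5); MST = {1-3(w=5)}
step 2: add edge 3-4 (w=7); MST = {1-3(w=5) 3-4(w=7)}
step 3: add edge 0-4 (w=8); MST = {0-4(w=8) 1-3(w=5) 3-4(w=7)}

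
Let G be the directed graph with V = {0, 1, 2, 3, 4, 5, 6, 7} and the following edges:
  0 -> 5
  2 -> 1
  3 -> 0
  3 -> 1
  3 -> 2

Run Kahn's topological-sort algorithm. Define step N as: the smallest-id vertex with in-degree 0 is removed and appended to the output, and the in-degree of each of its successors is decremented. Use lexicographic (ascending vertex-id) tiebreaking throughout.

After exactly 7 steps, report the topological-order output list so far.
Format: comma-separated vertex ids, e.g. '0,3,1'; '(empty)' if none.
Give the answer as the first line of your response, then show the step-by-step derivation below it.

3,0,2,1,4,5,6

step 1: output 3; order=[3]; indeg=(0,1,0,0,0,1,0,0)
step 2: output 0; order=[3,0]; indeg=(0,1,0,0,0,0,0,0)
step 3: output 2; order=[3,0,2]; indeg=(0,0,0,0,0,0,0,0)
step 4: output 1; order=[3,0,2,1]; indeg=(0,0,0,0,0,0,0,0)
step 5: output 4; order=[3,0,2,1,4]; indeg=(0,0,0,0,0,0,0,0)
step 6: output 5; order=[3,0,2,1,4,5]; indeg=(0,0,0,0,0,0,0,0)
step 7: output 6; order=[3,0,2,1,4,5,6]; indeg=(0,0,0,0,0,0,0,0)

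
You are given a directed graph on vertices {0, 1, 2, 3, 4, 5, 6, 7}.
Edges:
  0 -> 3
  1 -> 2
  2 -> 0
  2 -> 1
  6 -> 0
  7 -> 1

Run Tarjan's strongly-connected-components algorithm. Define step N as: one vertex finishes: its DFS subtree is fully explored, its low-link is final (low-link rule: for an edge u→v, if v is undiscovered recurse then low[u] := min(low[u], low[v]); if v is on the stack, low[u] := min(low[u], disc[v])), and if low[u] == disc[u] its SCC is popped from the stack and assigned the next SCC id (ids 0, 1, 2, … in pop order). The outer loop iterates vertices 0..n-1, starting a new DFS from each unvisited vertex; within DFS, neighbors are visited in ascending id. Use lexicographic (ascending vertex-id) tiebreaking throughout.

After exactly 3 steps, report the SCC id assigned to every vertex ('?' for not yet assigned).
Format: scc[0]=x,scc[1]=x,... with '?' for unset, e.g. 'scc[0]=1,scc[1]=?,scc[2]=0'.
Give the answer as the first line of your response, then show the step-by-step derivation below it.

scc[0]=1,scc[1]=?,scc[2]=?,scc[3]=0,scc[4]=?,scc[5]=?,scc[6]=?,scc[7]=?

step 1: low=(low[0]=0,low[1]=?,low[2]=?,low[3]=1,low[4]=?,low[5]=?,low[6]=?,low[7]=?); scc=(scc[0]=?,scc[1]=?,scc[2]=?,scc[3]=0,scc[4]=?,scc[5]=?,scc[6]=?,scc[7]=?)
step 2: low=(low[0]=0,low[1]=?,low[2]=?,low[3]=1,low[4]=?,low[5]=?,low[6]=?,low[7]=?); scc=(scc[0]=1,scc[1]=?,scc[2]=?,scc[3]=0,scc[4]=?,scc[5]=?,scc[6]=?,scc[7]=?)
step 3: low=(low[0]=0,low[1]=2,low[2]=2,low[3]=1,low[4]=?,low[5]=?,low[6]=?,low[7]=?); scc=(scc[0]=1,scc[1]=?,scc[2]=?,scc[3]=0,scc[4]=?,scc[5]=?,scc[6]=?,scc[7]=?)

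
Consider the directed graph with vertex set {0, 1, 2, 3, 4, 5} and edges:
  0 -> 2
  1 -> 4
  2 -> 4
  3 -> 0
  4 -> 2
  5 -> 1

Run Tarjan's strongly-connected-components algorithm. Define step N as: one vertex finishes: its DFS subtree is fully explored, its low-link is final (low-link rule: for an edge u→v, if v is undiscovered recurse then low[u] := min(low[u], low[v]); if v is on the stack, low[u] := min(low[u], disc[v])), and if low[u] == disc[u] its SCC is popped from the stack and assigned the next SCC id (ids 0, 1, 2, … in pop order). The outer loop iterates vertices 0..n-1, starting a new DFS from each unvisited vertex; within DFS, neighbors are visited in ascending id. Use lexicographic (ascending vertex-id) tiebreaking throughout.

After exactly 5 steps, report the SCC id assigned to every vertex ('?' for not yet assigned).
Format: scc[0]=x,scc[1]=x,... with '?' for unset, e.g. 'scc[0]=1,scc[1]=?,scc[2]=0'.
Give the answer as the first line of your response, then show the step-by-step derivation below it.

scc[0]=1,scc[1]=2,scc[2]=0,scc[3]=3,scc[4]=0,scc[5]=?

step 1: low=(low[0]=0,low[1]=?,low[2]=1,low[3]=?,low[4]=1,low[5]=?); scc=(scc[0]=?,scc[1]=?,scc[2]=?,scc[3]=?,scc[4]=?,scc[5]=?)
step 2: low=(low[0]=0,low[1]=?,low[2]=1,low[3]=?,low[4]=1,low[5]=?); scc=(scc[0]=?,scc[1]=?,scc[2]=0,scc[3]=?,scc[4]=0,scc[5]=?)
step 3: low=(low[0]=0,low[1]=?,low[2]=1,low[3]=?,low[4]=1,low[5]=?); scc=(scc[0]=1,scc[1]=?,scc[2]=0,scc[3]=?,scc[4]=0,scc[5]=?)
step 4: low=(low[0]=0,low[1]=3,low[2]=1,low[3]=?,low[4]=1,low[5]=?); scc=(scc[0]=1,scc[1]=2,scc[2]=0,scc[3]=?,scc[4]=0,scc[5]=?)
step 5: low=(low[0]=0,low[1]=3,low[2]=1,low[3]=4,low[4]=1,low[5]=?); scc=(scc[0]=1,scc[1]=2,scc[2]=0,scc[3]=3,scc[4]=0,scc[5]=?)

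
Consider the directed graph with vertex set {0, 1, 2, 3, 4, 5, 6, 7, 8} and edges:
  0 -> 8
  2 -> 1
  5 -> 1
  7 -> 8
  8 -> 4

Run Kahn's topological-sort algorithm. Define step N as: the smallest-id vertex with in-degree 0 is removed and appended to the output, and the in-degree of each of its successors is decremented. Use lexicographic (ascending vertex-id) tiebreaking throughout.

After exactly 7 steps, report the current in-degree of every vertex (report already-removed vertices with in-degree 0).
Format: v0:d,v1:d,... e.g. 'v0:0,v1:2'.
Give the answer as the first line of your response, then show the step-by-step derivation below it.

v0:0,v1:0,v2:0,v3:0,v4:1,v5:0,v6:0,v7:0,v8:0

step 1: output 0; order=[0]; indeg=(0,2,0,0,1,0,0,0,1)
step 2: output 2; order=[0,2]; indeg=(0,1,0,0,1,0,0,0,1)
step 3: output 3; order=[0,2,3]; indeg=(0,1,0,0,1,0,0,0,1)
step 4: output 5; order=[0,2,3,5]; indeg=(0,0,0,0,1,0,0,0,1)
step 5: output 1; order=[0,2,3,5,1]; indeg=(0,0,0,0,1,0,0,0,1)
step 6: output 6; order=[0,2,3,5,1,6]; indeg=(0,0,0,0,1,0,0,0,1)
step 7: output 7; order=[0,2,3,5,1,6,7]; indeg=(0,0,0,0,1,0,0,0,0)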